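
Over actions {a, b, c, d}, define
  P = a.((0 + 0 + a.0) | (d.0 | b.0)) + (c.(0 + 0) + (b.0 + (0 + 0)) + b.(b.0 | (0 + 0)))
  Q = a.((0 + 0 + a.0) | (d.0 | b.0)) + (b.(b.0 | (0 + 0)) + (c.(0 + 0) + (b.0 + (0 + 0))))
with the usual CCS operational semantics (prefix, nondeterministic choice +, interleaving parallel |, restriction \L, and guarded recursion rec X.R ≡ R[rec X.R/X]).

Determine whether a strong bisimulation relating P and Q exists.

YES

LTS(P): 13 reachable states
  s0 = a.((0 + 0 + a.0) | (d.0 | b.0)) + (c.(0 + 0) + (b.0 + (0 + 0)) + b.(b.0 | (0 + 0))) :: ··a··> s1, ··b··> s2, ··b··> s3, ··c··> s4
  s1 = (0 + 0 + a.0) | (d.0 | b.0) :: ··a··> s5, ··b··> s6, ··d··> s7
  s2 = 0 :: ∅
  s3 = b.0 | (0 + 0) :: ··b··> s8
  s4 = 0 + 0 :: ∅
  s5 = 0 | (d.0 | b.0) :: ··b··> s9, ··d··> s10
  s6 = (0 + 0 + a.0) | (d.0 | 0) :: ··a··> s9, ··d··> s11
  s7 = (0 + 0 + a.0) | (0 | b.0) :: ··a··> s10, ··b··> s11
  s8 = 0 | (0 + 0) :: ∅
  s9 = 0 | (d.0 | 0) :: ··d··> s12
  s10 = 0 | (0 | b.0) :: ··b··> s12
  s11 = (0 + 0 + a.0) | (0 | 0) :: ··a··> s12
  s12 = 0 | (0 | 0) :: ∅
LTS(Q): 13 reachable states
  t0 = a.((0 + 0 + a.0) | (d.0 | b.0)) + (b.(b.0 | (0 + 0)) + (c.(0 + 0) + (b.0 + (0 + 0)))) :: ··a··> t1, ··b··> t2, ··b··> t3, ··c··> t4
  t1 = (0 + 0 + a.0) | (d.0 | b.0) :: ··a··> t5, ··b··> t6, ··d··> t7
  t2 = 0 :: ∅
  t3 = b.0 | (0 + 0) :: ··b··> t8
  t4 = 0 + 0 :: ∅
  t5 = 0 | (d.0 | b.0) :: ··b··> t9, ··d··> t10
  t6 = (0 + 0 + a.0) | (d.0 | 0) :: ··a··> t9, ··d··> t11
  t7 = (0 + 0 + a.0) | (0 | b.0) :: ··a··> t10, ··b··> t11
  t8 = 0 | (0 + 0) :: ∅
  t9 = 0 | (d.0 | 0) :: ··d··> t12
  t10 = 0 | (0 | b.0) :: ··b··> t12
  t11 = (0 + 0 + a.0) | (0 | 0) :: ··a··> t12
  t12 = 0 | (0 | 0) :: ∅
Coarsest stable partition (strong bisimilarity classes):
  B0 = {s0, t0}
  B1 = {s12, s2, s4, s8, t12, t2, t4, t8}
  B2 = {s10, s3, t10, t3}
  B3 = {s1, t1}
  B4 = {s5, t5}
  B5 = {s9, t9}
  B6 = {s6, t6}
  B7 = {s11, t11}
  B8 = {s7, t7}
s0 ∈ B0, t0 ∈ B0 → same block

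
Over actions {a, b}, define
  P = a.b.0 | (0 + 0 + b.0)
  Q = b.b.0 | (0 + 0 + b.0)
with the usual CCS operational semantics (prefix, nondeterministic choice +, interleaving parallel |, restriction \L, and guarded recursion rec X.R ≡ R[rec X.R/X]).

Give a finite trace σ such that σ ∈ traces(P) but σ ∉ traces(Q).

a

P's transition system — 6 states:
  u0 = a.b.0 | (0 + 0 + b.0) has moves ··a··> u1, ··b··> u2
  u1 = b.0 | (0 + 0 + b.0) has moves ··b··> u3, ··b··> u4
  u2 = a.b.0 | 0 has moves ··a··> u4
  u3 = 0 | (0 + 0 + b.0) has moves ··b··> u5
  u4 = b.0 | 0 has moves ··b··> u5
  u5 = 0 | 0 has moves stopped
Q's transition system — 6 states:
  v0 = b.b.0 | (0 + 0 + b.0) has moves ··b··> v1, ··b··> v2
  v1 = b.0 | (0 + 0 + b.0) has moves ··b··> v3, ··b··> v4
  v2 = b.b.0 | 0 has moves ··b··> v4
  v3 = 0 | (0 + 0 + b.0) has moves ··b··> v5
  v4 = b.0 | 0 has moves ··b··> v5
  v5 = 0 | 0 has moves stopped
Executing a from P (initial set {u0}):
  after a @ step 1: {u1}
  — P admits the full trace.
Executing a from Q (initial set {v0}):
  after a @ step 1: ∅  — Q cannot continue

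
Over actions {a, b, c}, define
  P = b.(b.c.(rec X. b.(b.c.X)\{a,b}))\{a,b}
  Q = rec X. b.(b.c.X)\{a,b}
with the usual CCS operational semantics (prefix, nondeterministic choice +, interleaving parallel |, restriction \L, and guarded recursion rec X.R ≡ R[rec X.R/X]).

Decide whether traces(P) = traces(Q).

trace-equivalent

Reachable graph of P (2 states):
  m0 = b.(b.c.(rec X. b.(b.c.X)\{a,b}))\{a,b} has moves =b=> m1
  m1 = (b.c.(rec X. b.(b.c.X)\{a,b}))\{a,b} has moves deadlocked
Reachable graph of Q (2 states):
  n0 = rec X. b.(b.c.X)\{a,b} has moves =b=> n1
  n1 = (b.c.(rec X. b.(b.c.X)\{a,b}))\{a,b} has moves deadlocked
Partition-refinement fixed point:
  B0 = {m0, n0}
  B1 = {m1, n1}
m0 ∈ B0, n0 ∈ B0 → same block
Bisimilar ⇒ trace-equivalent.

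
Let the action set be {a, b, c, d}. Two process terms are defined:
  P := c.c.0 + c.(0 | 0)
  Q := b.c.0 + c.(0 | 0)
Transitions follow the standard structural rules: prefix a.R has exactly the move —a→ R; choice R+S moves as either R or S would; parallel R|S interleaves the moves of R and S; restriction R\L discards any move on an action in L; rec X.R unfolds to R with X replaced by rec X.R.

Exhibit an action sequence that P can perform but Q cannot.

cc

LTS(P): 4 reachable states
  s0 = c.c.0 + c.(0 | 0) ⊢ -c-> s1, -c-> s2
  s1 = 0 | 0 ⊢ ∅
  s2 = c.0 ⊢ -c-> s3
  s3 = 0 ⊢ ∅
LTS(Q): 4 reachable states
  t0 = b.c.0 + c.(0 | 0) ⊢ -b-> t1, -c-> t2
  t1 = c.0 ⊢ -c-> t3
  t2 = 0 | 0 ⊢ ∅
  t3 = 0 ⊢ ∅
Executing cc from P (initial set {s0}):
  step 1 (c): {s1, s2}
  step 2 (c): {s3}
  ✓ P
Executing cc from Q (initial set {t0}):
  step 1 (c): {t2}
  step 2 (c): no successor for Q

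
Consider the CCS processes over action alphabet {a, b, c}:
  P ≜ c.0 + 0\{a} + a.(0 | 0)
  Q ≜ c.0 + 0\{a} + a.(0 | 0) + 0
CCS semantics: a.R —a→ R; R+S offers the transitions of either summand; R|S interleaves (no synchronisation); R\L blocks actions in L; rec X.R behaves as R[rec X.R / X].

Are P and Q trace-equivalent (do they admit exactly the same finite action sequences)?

LTS(P): 3 reachable states
  u0 = c.0 + 0\{a} + a.(0 | 0) ⊢ --a--▸ u1, --c--▸ u2
  u1 = 0 | 0 ⊢ stopped
  u2 = 0 ⊢ stopped
LTS(Q): 3 reachable states
  v0 = c.0 + 0\{a} + a.(0 | 0) + 0 ⊢ --a--▸ v1, --c--▸ v2
  v1 = 0 | 0 ⊢ stopped
  v2 = 0 ⊢ stopped
Bisimilarity quotient blocks:
  B0 = {u0, v0}
  B1 = {u1, u2, v1, v2}
u0 ∈ B0, v0 ∈ B0 → same block
Bisimilar ⇒ trace-equivalent.

traces(P) = traces(Q)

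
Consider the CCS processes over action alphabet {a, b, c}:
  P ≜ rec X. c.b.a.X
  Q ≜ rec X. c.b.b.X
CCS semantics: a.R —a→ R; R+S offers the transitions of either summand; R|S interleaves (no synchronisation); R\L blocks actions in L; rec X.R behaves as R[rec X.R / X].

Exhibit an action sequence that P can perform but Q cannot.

P's transition system — 3 states:
  s0 = rec X. c.b.a.X ⊢ -c-> s1
  s1 = b.a.(rec X. c.b.a.X) ⊢ -b-> s2
  s2 = a.(rec X. c.b.a.X) ⊢ -a-> s0
Q's transition system — 3 states:
  t0 = rec X. c.b.b.X ⊢ -c-> t1
  t1 = b.b.(rec X. c.b.b.X) ⊢ -b-> t2
  t2 = b.(rec X. c.b.b.X) ⊢ -b-> t0
Executing cba from P (initial set {s0}):
  after c @ step 1: {s1}
  after b @ step 2: {s2}
  after a @ step 3: {s0}
  ✓ P
Executing cba from Q (initial set {t0}):
  after c @ step 1: {t1}
  after b @ step 2: {t2}
  after a @ step 3: no successor for Q

cba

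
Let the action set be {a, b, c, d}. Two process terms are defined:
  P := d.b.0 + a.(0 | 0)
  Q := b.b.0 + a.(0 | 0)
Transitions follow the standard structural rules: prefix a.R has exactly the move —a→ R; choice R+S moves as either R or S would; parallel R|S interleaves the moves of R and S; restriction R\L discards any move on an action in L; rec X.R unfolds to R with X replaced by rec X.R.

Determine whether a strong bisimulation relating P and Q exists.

Reachable graph of P (4 states):
  s0 = d.b.0 + a.(0 | 0) → ··a··> s1, ··d··> s2
  s1 = 0 | 0 → ∅
  s2 = b.0 → ··b··> s3
  s3 = 0 → ∅
Reachable graph of Q (4 states):
  t0 = b.b.0 + a.(0 | 0) → ··a··> t1, ··b··> t2
  t1 = 0 | 0 → ∅
  t2 = b.0 → ··b··> t3
  t3 = 0 → ∅
Coarsest stable partition (strong bisimilarity classes):
  B0 = {s0}
  B1 = {s1, s3, t1, t3}
  B2 = {s2, t2}
  B3 = {t0}
s0 ∈ B0, t0 ∈ B3 → different blocks

NO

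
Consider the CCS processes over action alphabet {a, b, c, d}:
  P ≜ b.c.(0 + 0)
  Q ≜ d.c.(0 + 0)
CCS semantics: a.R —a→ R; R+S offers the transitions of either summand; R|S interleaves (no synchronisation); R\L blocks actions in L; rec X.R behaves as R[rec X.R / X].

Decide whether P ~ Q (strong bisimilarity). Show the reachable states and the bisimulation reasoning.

Reachable graph of P (3 states):
  s0 = b.c.(0 + 0) → -b-> s1
  s1 = c.(0 + 0) → -c-> s2
  s2 = 0 + 0 → ·
Reachable graph of Q (3 states):
  t0 = d.c.(0 + 0) → -d-> t1
  t1 = c.(0 + 0) → -c-> t2
  t2 = 0 + 0 → ·
Coarsest stable partition (strong bisimilarity classes):
  B0 = {s0}
  B1 = {s1, t1}
  B2 = {s2, t2}
  B3 = {t0}
s0 ∈ B0, t0 ∈ B3 → different blocks

P ≁ Q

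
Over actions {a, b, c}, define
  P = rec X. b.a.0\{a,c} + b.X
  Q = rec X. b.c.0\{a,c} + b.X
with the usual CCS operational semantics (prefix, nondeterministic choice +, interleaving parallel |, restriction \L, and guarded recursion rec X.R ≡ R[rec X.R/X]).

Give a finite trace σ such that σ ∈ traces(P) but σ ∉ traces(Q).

ba

P's transition system — 3 states:
  u0 = rec X. b.a.0\{a,c} + b.X ⊢ -b-> u0, -b-> u1
  u1 = a.0\{a,c} ⊢ -a-> u2
  u2 = 0\{a,c} ⊢ deadlocked
Q's transition system — 3 states:
  v0 = rec X. b.c.0\{a,c} + b.X ⊢ -b-> v0, -b-> v1
  v1 = c.0\{a,c} ⊢ -c-> v2
  v2 = 0\{a,c} ⊢ deadlocked
Trace ⟨ba⟩ through P, begin at {u0}:
  [1] b ⇒ {u0, u1}
  [2] a ⇒ {u2}
  ✓ P
Trace ⟨ba⟩ through Q, begin at {v0}:
  [1] b ⇒ {v0, v1}
  [2] a ⇒ ∅ (Q stuck)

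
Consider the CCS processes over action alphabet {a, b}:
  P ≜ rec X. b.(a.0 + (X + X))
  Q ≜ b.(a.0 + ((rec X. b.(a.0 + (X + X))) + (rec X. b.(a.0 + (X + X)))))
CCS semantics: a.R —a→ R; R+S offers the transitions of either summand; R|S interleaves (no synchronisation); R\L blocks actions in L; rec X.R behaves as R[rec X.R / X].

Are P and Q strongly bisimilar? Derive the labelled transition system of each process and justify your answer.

Reachable graph of P (3 states):
  p0 = rec X. b.(a.0 + (X + X)) has moves —b→ p1
  p1 = a.0 + ((rec X. b.(a.0 + (X + X))) + (rec X. b.(a.0 + (X + X)))) has moves —a→ p2, —b→ p1
  p2 = 0 has moves ·
Reachable graph of Q (3 states):
  q0 = b.(a.0 + ((rec X. b.(a.0 + (X + X))) + (rec X. b.(a.0 + (X + X))))) has moves —b→ q1
  q1 = a.0 + ((rec X. b.(a.0 + (X + X))) + (rec X. b.(a.0 + (X + X)))) has moves —a→ q2, —b→ q1
  q2 = 0 has moves ·
Partition-refinement fixed point:
  B0 = {p0, q0}
  B1 = {p1, q1}
  B2 = {p2, q2}
p0 ∈ B0, q0 ∈ B0 → same block

P ~ Q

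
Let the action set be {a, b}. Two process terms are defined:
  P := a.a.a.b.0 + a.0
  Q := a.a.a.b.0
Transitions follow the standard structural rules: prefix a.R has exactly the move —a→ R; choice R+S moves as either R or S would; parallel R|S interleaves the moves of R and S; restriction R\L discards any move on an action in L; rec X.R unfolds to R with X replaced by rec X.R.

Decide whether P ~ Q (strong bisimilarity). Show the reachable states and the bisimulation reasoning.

LTS(P): 5 reachable states
  p0 = a.a.a.b.0 + a.0 ⊢ —a→ p1, —a→ p2
  p1 = 0 ⊢ ∅
  p2 = a.a.b.0 ⊢ —a→ p3
  p3 = a.b.0 ⊢ —a→ p4
  p4 = b.0 ⊢ —b→ p1
LTS(Q): 5 reachable states
  q0 = a.a.a.b.0 ⊢ —a→ q1
  q1 = a.a.b.0 ⊢ —a→ q2
  q2 = a.b.0 ⊢ —a→ q3
  q3 = b.0 ⊢ —b→ q4
  q4 = 0 ⊢ ∅
Partition-refinement fixed point:
  B0 = {p0}
  B1 = {p1, q4}
  B2 = {p2, q1}
  B3 = {p3, q2}
  B4 = {p4, q3}
  B5 = {q0}
p0 ∈ B0, q0 ∈ B5 → different blocks

not bisimilar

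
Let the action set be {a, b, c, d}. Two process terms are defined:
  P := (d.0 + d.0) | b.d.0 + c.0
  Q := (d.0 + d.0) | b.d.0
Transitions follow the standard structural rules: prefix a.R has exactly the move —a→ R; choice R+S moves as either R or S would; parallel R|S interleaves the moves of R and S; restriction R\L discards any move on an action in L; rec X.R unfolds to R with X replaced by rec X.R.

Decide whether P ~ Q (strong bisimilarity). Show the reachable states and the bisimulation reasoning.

not bisimilar

LTS(P): 7 reachable states
  m0 = (d.0 + d.0) | b.d.0 + c.0 | —b→ m1, —c→ m2, —d→ m3
  m1 = (d.0 + d.0) | d.0 | —d→ m4, —d→ m5
  m2 = 0 | stopped
  m3 = 0 | b.d.0 | —b→ m5
  m4 = (d.0 + d.0) | 0 | —d→ m6
  m5 = 0 | d.0 | —d→ m6
  m6 = 0 | 0 | stopped
LTS(Q): 6 reachable states
  n0 = (d.0 + d.0) | b.d.0 | —b→ n1, —d→ n2
  n1 = (d.0 + d.0) | d.0 | —d→ n3, —d→ n4
  n2 = 0 | b.d.0 | —b→ n4
  n3 = (d.0 + d.0) | 0 | —d→ n5
  n4 = 0 | d.0 | —d→ n5
  n5 = 0 | 0 | stopped
Partition-refinement fixed point:
  B0 = {m0}
  B1 = {m3, n2}
  B2 = {m4, m5, n3, n4}
  B3 = {m2, m6, n5}
  B4 = {m1, n1}
  B5 = {n0}
m0 ∈ B0, n0 ∈ B5 → different blocks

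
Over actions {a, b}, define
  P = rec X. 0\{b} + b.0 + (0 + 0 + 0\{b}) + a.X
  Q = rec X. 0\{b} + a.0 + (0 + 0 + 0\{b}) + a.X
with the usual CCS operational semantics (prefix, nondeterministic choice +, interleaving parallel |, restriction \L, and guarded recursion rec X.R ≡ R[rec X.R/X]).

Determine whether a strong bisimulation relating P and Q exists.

LTS(P): 2 reachable states
  p0 = rec X. 0\{b} + b.0 + (0 + 0 + 0\{b}) + a.X | --a--▸ p0, --b--▸ p1
  p1 = 0 | stopped
LTS(Q): 2 reachable states
  q0 = rec X. 0\{b} + a.0 + (0 + 0 + 0\{b}) + a.X | --a--▸ q0, --a--▸ q1
  q1 = 0 | stopped
Bisimilarity quotient blocks:
  B0 = {p0}
  B1 = {p1, q1}
  B2 = {q0}
p0 ∈ B0, q0 ∈ B2 → different blocks

not bisimilar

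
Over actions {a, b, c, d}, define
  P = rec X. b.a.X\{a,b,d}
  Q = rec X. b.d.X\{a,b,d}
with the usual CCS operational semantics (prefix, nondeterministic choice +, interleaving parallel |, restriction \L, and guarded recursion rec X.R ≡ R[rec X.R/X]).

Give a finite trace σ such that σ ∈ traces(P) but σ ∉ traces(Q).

ba

LTS(P): 3 reachable states
  u0 = rec X. b.a.X\{a,b,d} :: -b-> u1
  u1 = a.(rec X. b.a.X\{a,b,d})\{a,b,d} :: -a-> u2
  u2 = (rec X. b.a.X\{a,b,d})\{a,b,d} :: (no moves)
LTS(Q): 3 reachable states
  v0 = rec X. b.d.X\{a,b,d} :: -b-> v1
  v1 = d.(rec X. b.d.X\{a,b,d})\{a,b,d} :: -d-> v2
  v2 = (rec X. b.d.X\{a,b,d})\{a,b,d} :: (no moves)
Executing ba from P (initial set {u0}):
  step 1 (b): {u1}
  step 2 (a): {u2}
  P completes σ.
Executing ba from Q (initial set {v0}):
  step 1 (b): {v1}
  step 2 (a): ∅  — Q cannot continue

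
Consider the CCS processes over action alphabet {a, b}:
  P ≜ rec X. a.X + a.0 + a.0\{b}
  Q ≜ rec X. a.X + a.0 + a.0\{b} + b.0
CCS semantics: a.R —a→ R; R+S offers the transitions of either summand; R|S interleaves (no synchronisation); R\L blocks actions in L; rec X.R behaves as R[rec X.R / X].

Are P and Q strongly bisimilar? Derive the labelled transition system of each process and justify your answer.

NO

LTS(P): 3 reachable states
  s0 = rec X. a.X + a.0 + a.0\{b} | -a-> s0, -a-> s1, -a-> s2
  s1 = 0 | ∅
  s2 = 0\{b} | ∅
LTS(Q): 3 reachable states
  t0 = rec X. a.X + a.0 + a.0\{b} + b.0 | -a-> t0, -a-> t1, -a-> t2, -b-> t1
  t1 = 0 | ∅
  t2 = 0\{b} | ∅
Bisimilarity quotient blocks:
  B0 = {s0}
  B1 = {s1, s2, t1, t2}
  B2 = {t0}
s0 ∈ B0, t0 ∈ B2 → different blocks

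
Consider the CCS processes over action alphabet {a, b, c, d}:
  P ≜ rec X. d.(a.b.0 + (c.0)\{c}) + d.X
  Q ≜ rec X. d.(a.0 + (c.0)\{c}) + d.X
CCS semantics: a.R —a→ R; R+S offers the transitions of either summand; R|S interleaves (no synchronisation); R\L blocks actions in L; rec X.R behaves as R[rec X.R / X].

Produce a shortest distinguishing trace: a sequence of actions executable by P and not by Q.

P's transition system — 4 states:
  s0 = rec X. d.(a.b.0 + (c.0)\{c}) + d.X → ··d··> s0, ··d··> s1
  s1 = a.b.0 + (c.0)\{c} → ··a··> s2
  s2 = b.0 → ··b··> s3
  s3 = 0 → deadlocked
Q's transition system — 3 states:
  t0 = rec X. d.(a.0 + (c.0)\{c}) + d.X → ··d··> t0, ··d··> t1
  t1 = a.0 + (c.0)\{c} → ··a··> t2
  t2 = 0 → deadlocked
Executing dab from P (initial set {s0}):
  [1] d ⇒ {s0, s1}
  [2] a ⇒ {s2}
  [3] b ⇒ {s3}
  ✓ P
Executing dab from Q (initial set {t0}):
  [1] d ⇒ {t0, t1}
  [2] a ⇒ {t2}
  [3] b ⇒ ∅ (Q stuck)

dab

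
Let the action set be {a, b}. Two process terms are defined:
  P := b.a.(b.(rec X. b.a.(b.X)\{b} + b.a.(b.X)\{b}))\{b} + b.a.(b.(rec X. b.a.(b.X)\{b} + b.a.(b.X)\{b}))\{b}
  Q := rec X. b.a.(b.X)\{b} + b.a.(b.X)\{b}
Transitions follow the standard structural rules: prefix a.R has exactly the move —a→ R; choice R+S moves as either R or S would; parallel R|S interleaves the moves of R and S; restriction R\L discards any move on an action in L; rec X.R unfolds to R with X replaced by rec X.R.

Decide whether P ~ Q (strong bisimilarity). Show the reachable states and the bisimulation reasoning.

P ~ Q

P's transition system — 3 states:
  p0 = b.a.(b.(rec X. b.a.(b.X)\{b} + b.a.(b.X)\{b}))\{b} + b.a.(b.(rec X. b.a.(b.X)\{b} + b.a.(b.X)\{b}))\{b} | ··b··> p1
  p1 = a.(b.(rec X. b.a.(b.X)\{b} + b.a.(b.X)\{b}))\{b} | ··a··> p2
  p2 = (b.(rec X. b.a.(b.X)\{b} + b.a.(b.X)\{b}))\{b} | ∅
Q's transition system — 3 states:
  q0 = rec X. b.a.(b.X)\{b} + b.a.(b.X)\{b} | ··b··> q1
  q1 = a.(b.(rec X. b.a.(b.X)\{b} + b.a.(b.X)\{b}))\{b} | ··a··> q2
  q2 = (b.(rec X. b.a.(b.X)\{b} + b.a.(b.X)\{b}))\{b} | ∅
Coarsest stable partition (strong bisimilarity classes):
  B0 = {p0, q0}
  B1 = {p1, q1}
  B2 = {p2, q2}
p0 ∈ B0, q0 ∈ B0 → same block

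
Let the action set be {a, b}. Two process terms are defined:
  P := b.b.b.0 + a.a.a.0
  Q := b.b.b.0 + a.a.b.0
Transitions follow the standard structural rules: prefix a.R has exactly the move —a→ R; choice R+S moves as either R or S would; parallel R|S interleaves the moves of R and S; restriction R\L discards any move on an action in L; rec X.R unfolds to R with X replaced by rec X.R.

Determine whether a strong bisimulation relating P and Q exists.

not bisimilar

LTS(P): 6 reachable states
  p0 = b.b.b.0 + a.a.a.0 ⊢ ··a··> p1, ··b··> p2
  p1 = a.a.0 ⊢ ··a··> p3
  p2 = b.b.0 ⊢ ··b··> p4
  p3 = a.0 ⊢ ··a··> p5
  p4 = b.0 ⊢ ··b··> p5
  p5 = 0 ⊢ ·
LTS(Q): 5 reachable states
  q0 = b.b.b.0 + a.a.b.0 ⊢ ··a··> q1, ··b··> q2
  q1 = a.b.0 ⊢ ··a··> q3
  q2 = b.b.0 ⊢ ··b··> q3
  q3 = b.0 ⊢ ··b··> q4
  q4 = 0 ⊢ ·
Bisimilarity quotient blocks:
  B0 = {p0}
  B1 = {p2, q2}
  B2 = {p4, q3}
  B3 = {p5, q4}
  B4 = {p1}
  B5 = {p3}
  B6 = {q0}
  B7 = {q1}
p0 ∈ B0, q0 ∈ B6 → different blocks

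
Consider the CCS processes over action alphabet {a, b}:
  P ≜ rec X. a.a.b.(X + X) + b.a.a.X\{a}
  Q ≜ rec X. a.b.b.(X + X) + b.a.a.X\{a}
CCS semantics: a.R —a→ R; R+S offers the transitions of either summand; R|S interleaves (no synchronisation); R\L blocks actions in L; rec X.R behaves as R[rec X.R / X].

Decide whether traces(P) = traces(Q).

Reachable graph of P (8 states):
  m0 = rec X. a.a.b.(X + X) + b.a.a.X\{a} | =a=> m1, =b=> m2
  m1 = a.b.((rec X. a.a.b.(X + X) + b.a.a.X\{a}) + (rec X. a.a.b.(X + X) + b.a.a.X\{a})) | =a=> m3
  m2 = a.a.(rec X. a.a.b.(X + X) + b.a.a.X\{a})\{a} | =a=> m4
  m3 = b.((rec X. a.a.b.(X + X) + b.a.a.X\{a}) + (rec X. a.a.b.(X + X) + b.a.a.X\{a})) | =b=> m5
  m4 = a.(rec X. a.a.b.(X + X) + b.a.a.X\{a})\{a} | =a=> m6
  m5 = (rec X. a.a.b.(X + X) + b.a.a.X\{a}) + (rec X. a.a.b.(X + X) + b.a.a.X\{a}) | =a=> m1, =b=> m2
  m6 = (rec X. a.a.b.(X + X) + b.a.a.X\{a})\{a} | =b=> m7
  m7 = (a.a.(rec X. a.a.b.(X + X) + b.a.a.X\{a})\{a})\{a} | (no moves)
Reachable graph of Q (8 states):
  n0 = rec X. a.b.b.(X + X) + b.a.a.X\{a} | =a=> n1, =b=> n2
  n1 = b.b.((rec X. a.b.b.(X + X) + b.a.a.X\{a}) + (rec X. a.b.b.(X + X) + b.a.a.X\{a})) | =b=> n3
  n2 = a.a.(rec X. a.b.b.(X + X) + b.a.a.X\{a})\{a} | =a=> n4
  n3 = b.((rec X. a.b.b.(X + X) + b.a.a.X\{a}) + (rec X. a.b.b.(X + X) + b.a.a.X\{a})) | =b=> n5
  n4 = a.(rec X. a.b.b.(X + X) + b.a.a.X\{a})\{a} | =a=> n6
  n5 = (rec X. a.b.b.(X + X) + b.a.a.X\{a}) + (rec X. a.b.b.(X + X) + b.a.a.X\{a}) | =a=> n1, =b=> n2
  n6 = (rec X. a.b.b.(X + X) + b.a.a.X\{a})\{a} | =b=> n7
  n7 = (a.a.(rec X. a.b.b.(X + X) + b.a.a.X\{a})\{a})\{a} | (no moves)
Run σ = ⟨aa⟩ on P: start {m0}
  [1] a ⇒ {m1}
  [2] a ⇒ {m3}
  — P admits the full trace.
Run σ = ⟨aa⟩ on Q: start {n0}
  [1] a ⇒ {n1}
  [2] a ⇒ ∅ (Q stuck)

traces(P) ≠ traces(Q) — witness ⟨aa⟩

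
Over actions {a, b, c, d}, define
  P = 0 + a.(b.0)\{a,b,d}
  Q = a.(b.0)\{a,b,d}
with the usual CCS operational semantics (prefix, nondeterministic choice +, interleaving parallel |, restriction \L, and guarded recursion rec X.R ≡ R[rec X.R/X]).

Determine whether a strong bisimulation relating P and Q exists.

YES

P's transition system — 2 states:
  m0 = 0 + a.(b.0)\{a,b,d} → =a=> m1
  m1 = (b.0)\{a,b,d} → deadlocked
Q's transition system — 2 states:
  n0 = a.(b.0)\{a,b,d} → =a=> n1
  n1 = (b.0)\{a,b,d} → deadlocked
Coarsest stable partition (strong bisimilarity classes):
  B0 = {m0, n0}
  B1 = {m1, n1}
m0 ∈ B0, n0 ∈ B0 → same block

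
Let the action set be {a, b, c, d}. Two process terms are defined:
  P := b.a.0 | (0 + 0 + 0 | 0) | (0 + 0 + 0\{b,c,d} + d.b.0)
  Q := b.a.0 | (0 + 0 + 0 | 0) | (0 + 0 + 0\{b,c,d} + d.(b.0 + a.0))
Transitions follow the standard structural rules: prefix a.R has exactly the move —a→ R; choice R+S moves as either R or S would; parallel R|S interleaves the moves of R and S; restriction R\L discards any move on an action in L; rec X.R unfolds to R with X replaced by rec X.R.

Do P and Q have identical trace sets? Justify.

Reachable graph of P (9 states):
  p0 = b.a.0 | (0 + 0 + 0 | 0) | (0 + 0 + 0\{b,c,d} + d.b.0) :: -b-> p1, -d-> p2
  p1 = a.0 | (0 + 0 + 0 | 0) | (0 + 0 + 0\{b,c,d} + d.b.0) :: -a-> p3, -d-> p4
  p2 = b.a.0 | (0 + 0 + 0 | 0) | b.0 :: -b-> p4, -b-> p5
  p3 = 0 | (0 + 0 + 0 | 0) | (0 + 0 + 0\{b,c,d} + d.b.0) :: -d-> p6
  p4 = a.0 | (0 + 0 + 0 | 0) | b.0 :: -a-> p6, -b-> p7
  p5 = b.a.0 | (0 + 0 + 0 | 0) | 0 :: -b-> p7
  p6 = 0 | (0 + 0 + 0 | 0) | b.0 :: -b-> p8
  p7 = a.0 | (0 + 0 + 0 | 0) | 0 :: -a-> p8
  p8 = 0 | (0 + 0 + 0 | 0) | 0 :: (no moves)
Reachable graph of Q (9 states):
  q0 = b.a.0 | (0 + 0 + 0 | 0) | (0 + 0 + 0\{b,c,d} + d.(b.0 + a.0)) :: -b-> q1, -d-> q2
  q1 = a.0 | (0 + 0 + 0 | 0) | (0 + 0 + 0\{b,c,d} + d.(b.0 + a.0)) :: -a-> q3, -d-> q4
  q2 = b.a.0 | (0 + 0 + 0 | 0) | (b.0 + a.0) :: -a-> q5, -b-> q4, -b-> q5
  q3 = 0 | (0 + 0 + 0 | 0) | (0 + 0 + 0\{b,c,d} + d.(b.0 + a.0)) :: -d-> q6
  q4 = a.0 | (0 + 0 + 0 | 0) | (b.0 + a.0) :: -a-> q6, -a-> q7, -b-> q7
  q5 = b.a.0 | (0 + 0 + 0 | 0) | 0 :: -b-> q7
  q6 = 0 | (0 + 0 + 0 | 0) | (b.0 + a.0) :: -a-> q8, -b-> q8
  q7 = a.0 | (0 + 0 + 0 | 0) | 0 :: -a-> q8
  q8 = 0 | (0 + 0 + 0 | 0) | 0 :: (no moves)
Executing da from Q (initial set {q0}):
  [1] d ⇒ {q2}
  [2] a ⇒ {q5}
  ✓ Q
Executing da from P (initial set {p0}):
  [1] d ⇒ {p2}
  [2] a ⇒ ∅ (P stuck)

trace-distinct — witness ⟨da⟩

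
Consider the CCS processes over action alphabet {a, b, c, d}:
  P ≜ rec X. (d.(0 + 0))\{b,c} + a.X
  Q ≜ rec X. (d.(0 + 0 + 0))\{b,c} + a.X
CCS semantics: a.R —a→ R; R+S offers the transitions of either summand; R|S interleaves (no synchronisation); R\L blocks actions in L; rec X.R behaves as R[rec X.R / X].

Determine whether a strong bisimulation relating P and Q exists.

P's transition system — 2 states:
  m0 = rec X. (d.(0 + 0))\{b,c} + a.X → --a--▸ m0, --d--▸ m1
  m1 = (0 + 0)\{b,c} → stopped
Q's transition system — 2 states:
  n0 = rec X. (d.(0 + 0 + 0))\{b,c} + a.X → --a--▸ n0, --d--▸ n1
  n1 = (0 + 0 + 0)\{b,c} → stopped
Coarsest stable partition (strong bisimilarity classes):
  B0 = {m0, n0}
  B1 = {m1, n1}
m0 ∈ B0, n0 ∈ B0 → same block

YES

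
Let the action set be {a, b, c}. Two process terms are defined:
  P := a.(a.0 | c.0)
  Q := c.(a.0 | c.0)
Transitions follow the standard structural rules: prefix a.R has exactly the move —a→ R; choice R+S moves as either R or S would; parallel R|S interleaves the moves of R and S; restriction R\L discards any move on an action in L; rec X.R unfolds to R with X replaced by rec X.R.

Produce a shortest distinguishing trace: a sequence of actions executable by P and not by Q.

P's transition system — 5 states:
  s0 = a.(a.0 | c.0) :: —a→ s1
  s1 = a.0 | c.0 :: —a→ s2, —c→ s3
  s2 = 0 | c.0 :: —c→ s4
  s3 = a.0 | 0 :: —a→ s4
  s4 = 0 | 0 :: deadlocked
Q's transition system — 5 states:
  t0 = c.(a.0 | c.0) :: —c→ t1
  t1 = a.0 | c.0 :: —a→ t2, —c→ t3
  t2 = 0 | c.0 :: —c→ t4
  t3 = a.0 | 0 :: —a→ t4
  t4 = 0 | 0 :: deadlocked
Executing a from P (initial set {s0}):
  step 1 (a): {s1}
  ✓ P
Executing a from Q (initial set {t0}):
  step 1 (a): ∅  — Q cannot continue

a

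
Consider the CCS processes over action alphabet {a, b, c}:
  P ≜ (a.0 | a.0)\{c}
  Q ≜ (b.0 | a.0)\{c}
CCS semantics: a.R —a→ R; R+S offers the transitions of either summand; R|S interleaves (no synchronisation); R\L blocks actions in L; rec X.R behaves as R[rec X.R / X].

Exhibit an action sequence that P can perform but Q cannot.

P's transition system — 4 states:
  u0 = (a.0 | a.0)\{c} | --a--▸ u1, --a--▸ u2
  u1 = (0 | a.0)\{c} | --a--▸ u3
  u2 = (a.0 | 0)\{c} | --a--▸ u3
  u3 = (0 | 0)\{c} | (no moves)
Q's transition system — 4 states:
  v0 = (b.0 | a.0)\{c} | --a--▸ v1, --b--▸ v2
  v1 = (b.0 | 0)\{c} | --b--▸ v3
  v2 = (0 | a.0)\{c} | --a--▸ v3
  v3 = (0 | 0)\{c} | (no moves)
Trace ⟨aa⟩ through P, begin at {u0}:
  step 1 (a): {u1, u2}
  step 2 (a): {u3}
  P completes σ.
Trace ⟨aa⟩ through Q, begin at {v0}:
  step 1 (a): {v1}
  step 2 (a): no successor for Q

aa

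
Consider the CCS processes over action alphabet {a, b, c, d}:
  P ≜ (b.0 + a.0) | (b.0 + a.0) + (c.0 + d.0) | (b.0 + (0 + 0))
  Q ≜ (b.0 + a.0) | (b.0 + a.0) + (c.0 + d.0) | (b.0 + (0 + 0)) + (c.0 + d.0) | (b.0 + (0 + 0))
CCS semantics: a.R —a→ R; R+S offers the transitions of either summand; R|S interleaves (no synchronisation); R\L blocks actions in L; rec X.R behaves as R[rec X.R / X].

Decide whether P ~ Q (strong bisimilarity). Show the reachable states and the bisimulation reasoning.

P's transition system — 6 states:
  u0 = (b.0 + a.0) | (b.0 + a.0) + (c.0 + d.0) | (b.0 + (0 + 0)) → --a--▸ u1, --a--▸ u2, --b--▸ u1, --b--▸ u2, --b--▸ u3, --c--▸ u4, --d--▸ u4
  u1 = (b.0 + a.0) | 0 → --a--▸ u5, --b--▸ u5
  u2 = 0 | (b.0 + a.0) → --a--▸ u5, --b--▸ u5
  u3 = (c.0 + d.0) | 0 → --c--▸ u5, --d--▸ u5
  u4 = 0 | (b.0 + (0 + 0)) → --b--▸ u5
  u5 = 0 | 0 → stopped
Q's transition system — 6 states:
  v0 = (b.0 + a.0) | (b.0 + a.0) + (c.0 + d.0) | (b.0 + (0 + 0)) + (c.0 + d.0) | (b.0 + (0 + 0)) → --a--▸ v1, --a--▸ v2, --b--▸ v1, --b--▸ v2, --b--▸ v3, --c--▸ v4, --d--▸ v4
  v1 = (b.0 + a.0) | 0 → --a--▸ v5, --b--▸ v5
  v2 = 0 | (b.0 + a.0) → --a--▸ v5, --b--▸ v5
  v3 = (c.0 + d.0) | 0 → --c--▸ v5, --d--▸ v5
  v4 = 0 | (b.0 + (0 + 0)) → --b--▸ v5
  v5 = 0 | 0 → stopped
Partition-refinement fixed point:
  B0 = {u0, v0}
  B1 = {u1, u2, v1, v2}
  B2 = {u5, v5}
  B3 = {u4, v4}
  B4 = {u3, v3}
u0 ∈ B0, v0 ∈ B0 → same block

P ~ Q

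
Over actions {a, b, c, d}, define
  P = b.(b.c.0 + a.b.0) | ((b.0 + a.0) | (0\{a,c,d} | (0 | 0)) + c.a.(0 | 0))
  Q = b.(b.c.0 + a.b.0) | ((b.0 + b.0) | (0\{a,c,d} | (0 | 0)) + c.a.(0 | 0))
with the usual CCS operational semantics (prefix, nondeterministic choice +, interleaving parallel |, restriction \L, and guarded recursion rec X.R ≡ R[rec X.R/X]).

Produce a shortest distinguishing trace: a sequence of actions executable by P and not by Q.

P's transition system — 20 states:
  s0 = b.(b.c.0 + a.b.0) | ((b.0 + a.0) | (0\{a,c,d} | (0 | 0)) + c.a.(0 | 0)) → ··a··> s1, ··b··> s1, ··b··> s2, ··c··> s3
  s1 = b.(b.c.0 + a.b.0) | (0 | (0\{a,c,d} | (0 | 0))) → ··b··> s4
  s2 = (b.c.0 + a.b.0) | ((b.0 + a.0) | (0\{a,c,d} | (0 | 0)) + c.a.(0 | 0)) → ··a··> s4, ··a··> s5, ··b··> s4, ··b··> s6, ··c··> s7
  s3 = b.(b.c.0 + a.b.0) | a.(0 | 0) → ··a··> s8, ··b··> s7
  s4 = (b.c.0 + a.b.0) | (0 | (0\{a,c,d} | (0 | 0))) → ··a··> s9, ··b··> s10
  s5 = b.0 | ((b.0 + a.0) | (0\{a,c,d} | (0 | 0)) + c.a.(0 | 0)) → ··a··> s9, ··b··> s11, ··b··> s9, ··c··> s12
  s6 = c.0 | ((b.0 + a.0) | (0\{a,c,d} | (0 | 0)) + c.a.(0 | 0)) → ··a··> s10, ··b··> s10, ··c··> s11, ··c··> s13
  s7 = (b.c.0 + a.b.0) | a.(0 | 0) → ··a··> s12, ··a··> s14, ··b··> s13
  s8 = b.(b.c.0 + a.b.0) | (0 | 0) → ··b··> s14
  s9 = b.0 | (0 | (0\{a,c,d} | (0 | 0))) → ··b··> s15
  s10 = c.0 | (0 | (0\{a,c,d} | (0 | 0))) → ··c··> s15
  s11 = 0 | ((b.0 + a.0) | (0\{a,c,d} | (0 | 0)) + c.a.(0 | 0)) → ··a··> s15, ··b··> s15, ··c··> s16
  s12 = b.0 | a.(0 | 0) → ··a··> s17, ··b··> s16
  s13 = c.0 | a.(0 | 0) → ··a··> s18, ··c··> s16
  s14 = (b.c.0 + a.b.0) | (0 | 0) → ··a··> s17, ··b··> s18
  s15 = 0 | (0 | (0\{a,c,d} | (0 | 0))) → ·
  s16 = 0 | a.(0 | 0) → ··a··> s19
  s17 = b.0 | (0 | 0) → ··b··> s19
  s18 = c.0 | (0 | 0) → ··c··> s19
  s19 = 0 | (0 | 0) → ·
Q's transition system — 20 states:
  t0 = b.(b.c.0 + a.b.0) | ((b.0 + b.0) | (0\{a,c,d} | (0 | 0)) + c.a.(0 | 0)) → ··b··> t1, ··b··> t2, ··c··> t3
  t1 = (b.c.0 + a.b.0) | ((b.0 + b.0) | (0\{a,c,d} | (0 | 0)) + c.a.(0 | 0)) → ··a··> t4, ··b··> t5, ··b··> t6, ··c··> t7
  t2 = b.(b.c.0 + a.b.0) | (0 | (0\{a,c,d} | (0 | 0))) → ··b··> t5
  t3 = b.(b.c.0 + a.b.0) | a.(0 | 0) → ··a··> t8, ··b··> t7
  t4 = b.0 | ((b.0 + b.0) | (0\{a,c,d} | (0 | 0)) + c.a.(0 | 0)) → ··b··> t10, ··b··> t9, ··c··> t11
  t5 = (b.c.0 + a.b.0) | (0 | (0\{a,c,d} | (0 | 0))) → ··a··> t10, ··b··> t12
  t6 = c.0 | ((b.0 + b.0) | (0\{a,c,d} | (0 | 0)) + c.a.(0 | 0)) → ··b··> t12, ··c··> t13, ··c··> t9
  t7 = (b.c.0 + a.b.0) | a.(0 | 0) → ··a··> t11, ··a··> t14, ··b··> t13
  t8 = b.(b.c.0 + a.b.0) | (0 | 0) → ··b··> t14
  t9 = 0 | ((b.0 + b.0) | (0\{a,c,d} | (0 | 0)) + c.a.(0 | 0)) → ··b··> t15, ··c··> t16
  t10 = b.0 | (0 | (0\{a,c,d} | (0 | 0))) → ··b··> t15
  t11 = b.0 | a.(0 | 0) → ··a··> t17, ··b··> t16
  t12 = c.0 | (0 | (0\{a,c,d} | (0 | 0))) → ··c··> t15
  t13 = c.0 | a.(0 | 0) → ··a··> t18, ··c··> t16
  t14 = (b.c.0 + a.b.0) | (0 | 0) → ··a··> t17, ··b··> t18
  t15 = 0 | (0 | (0\{a,c,d} | (0 | 0))) → ·
  t16 = 0 | a.(0 | 0) → ··a··> t19
  t17 = b.0 | (0 | 0) → ··b··> t19
  t18 = c.0 | (0 | 0) → ··c··> t19
  t19 = 0 | (0 | 0) → ·
Executing a from P (initial set {s0}):
  after a @ step 1: {s1}
  — P admits the full trace.
Executing a from Q (initial set {t0}):
  after a @ step 1: ∅ (Q stuck)

a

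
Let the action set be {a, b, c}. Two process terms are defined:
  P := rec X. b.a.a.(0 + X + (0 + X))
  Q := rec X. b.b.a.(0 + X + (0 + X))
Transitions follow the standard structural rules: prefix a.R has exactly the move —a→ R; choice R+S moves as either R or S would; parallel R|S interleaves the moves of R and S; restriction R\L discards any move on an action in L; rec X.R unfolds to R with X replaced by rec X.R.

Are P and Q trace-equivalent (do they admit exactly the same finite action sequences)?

LTS(P): 4 reachable states
  u0 = rec X. b.a.a.(0 + X + (0 + X)) → --b--▸ u1
  u1 = a.a.(0 + (rec X. b.a.a.(0 + X + (0 + X))) + (0 + (rec X. b.a.a.(0 + X + (0 + X))))) → --a--▸ u2
  u2 = a.(0 + (rec X. b.a.a.(0 + X + (0 + X))) + (0 + (rec X. b.a.a.(0 + X + (0 + X))))) → --a--▸ u3
  u3 = 0 + (rec X. b.a.a.(0 + X + (0 + X))) + (0 + (rec X. b.a.a.(0 + X + (0 + X)))) → --b--▸ u1
LTS(Q): 4 reachable states
  v0 = rec X. b.b.a.(0 + X + (0 + X)) → --b--▸ v1
  v1 = b.a.(0 + (rec X. b.b.a.(0 + X + (0 + X))) + (0 + (rec X. b.b.a.(0 + X + (0 + X))))) → --b--▸ v2
  v2 = a.(0 + (rec X. b.b.a.(0 + X + (0 + X))) + (0 + (rec X. b.b.a.(0 + X + (0 + X))))) → --a--▸ v3
  v3 = 0 + (rec X. b.b.a.(0 + X + (0 + X))) + (0 + (rec X. b.b.a.(0 + X + (0 + X)))) → --b--▸ v1
Executing ba from P (initial set {u0}):
  step 1 (b): {u1}
  step 2 (a): {u2}
  P completes σ.
Executing ba from Q (initial set {v0}):
  step 1 (b): {v1}
  step 2 (a): ∅ (Q stuck)

trace-distinct — witness ⟨ba⟩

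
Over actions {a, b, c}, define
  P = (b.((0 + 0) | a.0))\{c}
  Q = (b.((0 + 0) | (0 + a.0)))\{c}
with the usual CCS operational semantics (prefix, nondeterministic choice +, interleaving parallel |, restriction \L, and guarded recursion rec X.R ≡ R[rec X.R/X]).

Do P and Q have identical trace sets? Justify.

YES

P's transition system — 3 states:
  s0 = (b.((0 + 0) | a.0))\{c} has moves -b-> s1
  s1 = ((0 + 0) | a.0)\{c} has moves -a-> s2
  s2 = ((0 + 0) | 0)\{c} has moves (no moves)
Q's transition system — 3 states:
  t0 = (b.((0 + 0) | (0 + a.0)))\{c} has moves -b-> t1
  t1 = ((0 + 0) | (0 + a.0))\{c} has moves -a-> t2
  t2 = ((0 + 0) | 0)\{c} has moves (no moves)
Partition-refinement fixed point:
  B0 = {s0, t0}
  B1 = {s1, t1}
  B2 = {s2, t2}
s0 ∈ B0, t0 ∈ B0 → same block
Bisimilar ⇒ trace-equivalent.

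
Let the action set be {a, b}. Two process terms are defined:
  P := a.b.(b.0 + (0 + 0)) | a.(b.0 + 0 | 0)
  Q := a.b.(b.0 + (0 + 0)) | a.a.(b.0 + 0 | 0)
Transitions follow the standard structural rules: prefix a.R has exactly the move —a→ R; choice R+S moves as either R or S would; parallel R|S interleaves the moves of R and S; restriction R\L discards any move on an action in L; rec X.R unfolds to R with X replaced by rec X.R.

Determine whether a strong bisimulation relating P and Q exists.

P ≁ Q

Reachable graph of P (12 states):
  m0 = a.b.(b.0 + (0 + 0)) | a.(b.0 + 0 | 0) has moves --a--▸ m1, --a--▸ m2
  m1 = a.b.(b.0 + (0 + 0)) | (b.0 + 0 | 0) has moves --a--▸ m3, --b--▸ m4
  m2 = b.(b.0 + (0 + 0)) | a.(b.0 + 0 | 0) has moves --a--▸ m3, --b--▸ m5
  m3 = b.(b.0 + (0 + 0)) | (b.0 + 0 | 0) has moves --b--▸ m6, --b--▸ m7
  m4 = a.b.(b.0 + (0 + 0)) | 0 has moves --a--▸ m7
  m5 = (b.0 + (0 + 0)) | a.(b.0 + 0 | 0) has moves --a--▸ m6, --b--▸ m8
  m6 = (b.0 + (0 + 0)) | (b.0 + 0 | 0) has moves --b--▸ m10, --b--▸ m9
  m7 = b.(b.0 + (0 + 0)) | 0 has moves --b--▸ m9
  m8 = 0 | a.(b.0 + 0 | 0) has moves --a--▸ m10
  m9 = (b.0 + (0 + 0)) | 0 has moves --b--▸ m11
  m10 = 0 | (b.0 + 0 | 0) has moves --b--▸ m11
  m11 = 0 | 0 has moves ·
Reachable graph of Q (16 states):
  n0 = a.b.(b.0 + (0 + 0)) | a.a.(b.0 + 0 | 0) has moves --a--▸ n1, --a--▸ n2
  n1 = a.b.(b.0 + (0 + 0)) | a.(b.0 + 0 | 0) has moves --a--▸ n3, --a--▸ n4
  n2 = b.(b.0 + (0 + 0)) | a.a.(b.0 + 0 | 0) has moves --a--▸ n4, --b--▸ n5
  n3 = a.b.(b.0 + (0 + 0)) | (b.0 + 0 | 0) has moves --a--▸ n6, --b--▸ n7
  n4 = b.(b.0 + (0 + 0)) | a.(b.0 + 0 | 0) has moves --a--▸ n6, --b--▸ n8
  n5 = (b.0 + (0 + 0)) | a.a.(b.0 + 0 | 0) has moves --a--▸ n8, --b--▸ n9
  n6 = b.(b.0 + (0 + 0)) | (b.0 + 0 | 0) has moves --b--▸ n10, --b--▸ n11
  n7 = a.b.(b.0 + (0 + 0)) | 0 has moves --a--▸ n11
  n8 = (b.0 + (0 + 0)) | a.(b.0 + 0 | 0) has moves --a--▸ n10, --b--▸ n12
  n9 = 0 | a.a.(b.0 + 0 | 0) has moves --a--▸ n12
  n10 = (b.0 + (0 + 0)) | (b.0 + 0 | 0) has moves --b--▸ n13, --b--▸ n14
  n11 = b.(b.0 + (0 + 0)) | 0 has moves --b--▸ n13
  n12 = 0 | a.(b.0 + 0 | 0) has moves --a--▸ n14
  n13 = (b.0 + (0 + 0)) | 0 has moves --b--▸ n15
  n14 = 0 | (b.0 + 0 | 0) has moves --b--▸ n15
  n15 = 0 | 0 has moves ·
Bisimilarity quotient blocks:
  B0 = {m0, n1}
  B1 = {m2, n4}
  B2 = {m5, n8}
  B3 = {m6, m7, n10, n11}
  B4 = {m10, m9, n13, n14}
  B5 = {m11, n15}
  B6 = {m8, n12}
  B7 = {m3, n6}
  B8 = {m1, n3}
  B9 = {m4, n7}
  B10 = {n0}
  B11 = {n2}
  B12 = {n5}
  B13 = {n9}
m0 ∈ B0, n0 ∈ B10 → different blocks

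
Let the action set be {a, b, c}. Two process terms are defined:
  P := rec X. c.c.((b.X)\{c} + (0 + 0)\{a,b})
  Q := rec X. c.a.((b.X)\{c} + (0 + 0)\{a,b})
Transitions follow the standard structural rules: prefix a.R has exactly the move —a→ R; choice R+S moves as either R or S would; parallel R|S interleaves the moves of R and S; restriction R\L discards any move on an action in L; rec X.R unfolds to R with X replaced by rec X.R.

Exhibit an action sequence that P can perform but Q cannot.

cc

P's transition system — 4 states:
  p0 = rec X. c.c.((b.X)\{c} + (0 + 0)\{a,b}) → —c→ p1
  p1 = c.((b.(rec X. c.c.((b.X)\{c} + (0 + 0)\{a,b})))\{c} + (0 + 0)\{a,b}) → —c→ p2
  p2 = (b.(rec X. c.c.((b.X)\{c} + (0 + 0)\{a,b})))\{c} + (0 + 0)\{a,b} → —b→ p3
  p3 = (rec X. c.c.((b.X)\{c} + (0 + 0)\{a,b}))\{c} → (no moves)
Q's transition system — 4 states:
  q0 = rec X. c.a.((b.X)\{c} + (0 + 0)\{a,b}) → —c→ q1
  q1 = a.((b.(rec X. c.a.((b.X)\{c} + (0 + 0)\{a,b})))\{c} + (0 + 0)\{a,b}) → —a→ q2
  q2 = (b.(rec X. c.a.((b.X)\{c} + (0 + 0)\{a,b})))\{c} + (0 + 0)\{a,b} → —b→ q3
  q3 = (rec X. c.a.((b.X)\{c} + (0 + 0)\{a,b}))\{c} → (no moves)
Executing cc from P (initial set {p0}):
  after c @ step 1: {p1}
  after c @ step 2: {p2}
  — P admits the full trace.
Executing cc from Q (initial set {q0}):
  after c @ step 1: {q1}
  after c @ step 2: ∅  — Q cannot continue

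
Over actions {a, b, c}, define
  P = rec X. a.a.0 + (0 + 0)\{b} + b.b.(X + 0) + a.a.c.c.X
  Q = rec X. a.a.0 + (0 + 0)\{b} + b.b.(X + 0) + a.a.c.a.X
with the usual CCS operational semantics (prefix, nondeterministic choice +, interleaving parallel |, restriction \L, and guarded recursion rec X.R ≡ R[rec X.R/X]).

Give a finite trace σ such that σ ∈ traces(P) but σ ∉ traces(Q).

aacc

P's transition system — 8 states:
  u0 = rec X. a.a.0 + (0 + 0)\{b} + b.b.(X + 0) + a.a.c.c.X has moves --a--▸ u1, --a--▸ u2, --b--▸ u3
  u1 = a.0 has moves --a--▸ u4
  u2 = a.c.c.(rec X. a.a.0 + (0 + 0)\{b} + b.b.(X + 0) + a.a.c.c.X) has moves --a--▸ u5
  u3 = b.((rec X. a.a.0 + (0 + 0)\{b} + b.b.(X + 0) + a.a.c.c.X) + 0) has moves --b--▸ u6
  u4 = 0 has moves (no moves)
  u5 = c.c.(rec X. a.a.0 + (0 + 0)\{b} + b.b.(X + 0) + a.a.c.c.X) has moves --c--▸ u7
  u6 = (rec X. a.a.0 + (0 + 0)\{b} + b.b.(X + 0) + a.a.c.c.X) + 0 has moves --a--▸ u1, --a--▸ u2, --b--▸ u3
  u7 = c.(rec X. a.a.0 + (0 + 0)\{b} + b.b.(X + 0) + a.a.c.c.X) has moves --c--▸ u0
Q's transition system — 8 states:
  v0 = rec X. a.a.0 + (0 + 0)\{b} + b.b.(X + 0) + a.a.c.a.X has moves --a--▸ v1, --a--▸ v2, --b--▸ v3
  v1 = a.0 has moves --a--▸ v4
  v2 = a.c.a.(rec X. a.a.0 + (0 + 0)\{b} + b.b.(X + 0) + a.a.c.a.X) has moves --a--▸ v5
  v3 = b.((rec X. a.a.0 + (0 + 0)\{b} + b.b.(X + 0) + a.a.c.a.X) + 0) has moves --b--▸ v6
  v4 = 0 has moves (no moves)
  v5 = c.a.(rec X. a.a.0 + (0 + 0)\{b} + b.b.(X + 0) + a.a.c.a.X) has moves --c--▸ v7
  v6 = (rec X. a.a.0 + (0 + 0)\{b} + b.b.(X + 0) + a.a.c.a.X) + 0 has moves --a--▸ v1, --a--▸ v2, --b--▸ v3
  v7 = a.(rec X. a.a.0 + (0 + 0)\{b} + b.b.(X + 0) + a.a.c.a.X) has moves --a--▸ v0
Trace ⟨aacc⟩ through P, begin at {u0}:
  [1] a ⇒ {u1, u2}
  [2] a ⇒ {u4, u5}
  [3] c ⇒ {u7}
  [4] c ⇒ {u0}
  P completes σ.
Trace ⟨aacc⟩ through Q, begin at {v0}:
  [1] a ⇒ {v1, v2}
  [2] a ⇒ {v4, v5}
  [3] c ⇒ {v7}
  [4] c ⇒ ∅ (Q stuck)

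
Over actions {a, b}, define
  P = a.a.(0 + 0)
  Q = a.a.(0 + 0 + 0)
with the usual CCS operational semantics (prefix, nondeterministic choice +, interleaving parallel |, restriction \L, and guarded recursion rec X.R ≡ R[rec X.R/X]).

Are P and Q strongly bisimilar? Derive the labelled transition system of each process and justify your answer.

LTS(P): 3 reachable states
  u0 = a.a.(0 + 0) ⊢ —a→ u1
  u1 = a.(0 + 0) ⊢ —a→ u2
  u2 = 0 + 0 ⊢ deadlocked
LTS(Q): 3 reachable states
  v0 = a.a.(0 + 0 + 0) ⊢ —a→ v1
  v1 = a.(0 + 0 + 0) ⊢ —a→ v2
  v2 = 0 + 0 + 0 ⊢ deadlocked
Partition-refinement fixed point:
  B0 = {u0, v0}
  B1 = {u1, v1}
  B2 = {u2, v2}
u0 ∈ B0, v0 ∈ B0 → same block

bisimilar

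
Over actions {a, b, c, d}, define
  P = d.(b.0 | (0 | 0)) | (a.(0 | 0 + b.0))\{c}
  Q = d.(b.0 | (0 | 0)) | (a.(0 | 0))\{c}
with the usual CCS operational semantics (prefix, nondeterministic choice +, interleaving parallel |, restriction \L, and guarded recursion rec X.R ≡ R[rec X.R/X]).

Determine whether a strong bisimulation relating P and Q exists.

not bisimilar

P's transition system — 9 states:
  p0 = d.(b.0 | (0 | 0)) | (a.(0 | 0 + b.0))\{c} :: ··a··> p1, ··d··> p2
  p1 = d.(b.0 | (0 | 0)) | (0 | 0 + b.0)\{c} :: ··b··> p3, ··d··> p4
  p2 = b.0 | (0 | 0) | (a.(0 | 0 + b.0))\{c} :: ··a··> p4, ··b··> p5
  p3 = d.(b.0 | (0 | 0)) | 0\{c} :: ··d··> p6
  p4 = b.0 | (0 | 0) | (0 | 0 + b.0)\{c} :: ··b··> p6, ··b··> p7
  p5 = 0 | (0 | 0) | (a.(0 | 0 + b.0))\{c} :: ··a··> p7
  p6 = b.0 | (0 | 0) | 0\{c} :: ··b··> p8
  p7 = 0 | (0 | 0) | (0 | 0 + b.0)\{c} :: ··b··> p8
  p8 = 0 | (0 | 0) | 0\{c} :: ·
Q's transition system — 6 states:
  q0 = d.(b.0 | (0 | 0)) | (a.(0 | 0))\{c} :: ··a··> q1, ··d··> q2
  q1 = d.(b.0 | (0 | 0)) | (0 | 0)\{c} :: ··d··> q3
  q2 = b.0 | (0 | 0) | (a.(0 | 0))\{c} :: ··a··> q3, ··b··> q4
  q3 = b.0 | (0 | 0) | (0 | 0)\{c} :: ··b··> q5
  q4 = 0 | (0 | 0) | (a.(0 | 0))\{c} :: ··a··> q5
  q5 = 0 | (0 | 0) | (0 | 0)\{c} :: ·
Bisimilarity quotient blocks:
  B0 = {p0}
  B1 = {p2}
  B2 = {p5}
  B3 = {p6, p7, q3}
  B4 = {p8, q5}
  B5 = {p4}
  B6 = {p1}
  B7 = {p3, q1}
  B8 = {q0}
  B9 = {q2}
  B10 = {q4}
p0 ∈ B0, q0 ∈ B8 → different blocks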